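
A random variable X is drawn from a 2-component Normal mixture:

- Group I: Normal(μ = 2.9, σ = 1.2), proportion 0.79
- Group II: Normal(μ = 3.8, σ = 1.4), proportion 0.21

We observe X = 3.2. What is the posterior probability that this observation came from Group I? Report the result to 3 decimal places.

0.823

The responsibility of component k is π_k f_k(x) divided by Σ_j π_j f_j(x).
Component likelihoods at x = 3.2:
  p_I = 0.322223
  p_II = 0.259955
Weight by the priors:
  π_I·p_I = 0.79 × 0.322223 = 0.254557
  π_II·p_II = 0.21 × 0.259955 = 0.0545905
Denominator: 0.254557 + 0.0545905 = 0.309147
So the posterior for Group I is 0.254557 / 0.309147 ≈ 0.823.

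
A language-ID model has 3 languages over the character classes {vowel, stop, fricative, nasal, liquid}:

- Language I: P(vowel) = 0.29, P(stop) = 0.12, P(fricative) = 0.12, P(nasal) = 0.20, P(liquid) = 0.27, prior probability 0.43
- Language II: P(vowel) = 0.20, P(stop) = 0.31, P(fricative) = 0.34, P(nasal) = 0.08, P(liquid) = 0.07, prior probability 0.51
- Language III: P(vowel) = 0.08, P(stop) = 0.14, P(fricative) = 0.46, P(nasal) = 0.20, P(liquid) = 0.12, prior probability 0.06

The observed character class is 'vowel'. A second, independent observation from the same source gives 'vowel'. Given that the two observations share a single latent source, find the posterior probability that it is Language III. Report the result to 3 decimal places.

0.007

Posterior ∝ prior × likelihood, so P(k | x) ∝ π_k f_k(x); normalise over all components.
Since both observations come from the same component, the likelihood for component k is f_k(x₁)·f_k(x₂).
  L_I = [P(vowel | comp) = 0.29] × [0.29] = 0.0841
  L_II = [P(vowel | comp) = 0.20] × [0.2] = 0.04
  L_III = [P(vowel | comp) = 0.08] × [0.08] = 0.0064
Prior × likelihood for each component:
  π_I·L_I = 0.43 × 0.0841 = 0.036163
  π_II·L_II = 0.51 × 0.04 = 0.0204
  π_III·L_III = 0.06 × 0.0064 = 0.000384
Evidence: 0.036163 + 0.0204 + 0.000384 = 0.056947
So the posterior for Language III is 0.000384 / 0.056947 ≈ 0.007.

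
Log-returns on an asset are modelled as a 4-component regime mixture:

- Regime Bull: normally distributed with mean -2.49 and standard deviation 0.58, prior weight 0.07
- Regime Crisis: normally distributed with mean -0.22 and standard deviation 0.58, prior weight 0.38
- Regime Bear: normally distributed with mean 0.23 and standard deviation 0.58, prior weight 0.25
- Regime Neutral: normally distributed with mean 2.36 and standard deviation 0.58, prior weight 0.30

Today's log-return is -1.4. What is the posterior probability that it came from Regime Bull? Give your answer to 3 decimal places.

0.185

P(component k | x) = w_k·f_k(x) / marginal(x), where marginal(x) = Σ_j w_j·f_j(x).
Evaluate each component's likelihood at the observed value:
  L_Bull = (1/(0.58·√(2π)))·exp(−(-1.4−-2.49)²/(2·0.58²)) = 0.687832·exp(-1.76590) = 0.117641
  L_Crisis = (1/(0.58·√(2π)))·exp(−(-1.4−-0.22)²/(2·0.58²)) = 0.687832·exp(-2.06956) = 0.0868328
  L_Bear = (1/(0.58·√(2π)))·exp(−(-1.4−0.23)²/(2·0.58²)) = 0.687832·exp(-3.94902) = 0.013257
  L_Neutral = (1/(0.58·√(2π)))·exp(−(-1.4−2.36)²/(2·0.58²)) = 0.687832·exp(-21.01308) = 5.14775e-10
Unnormalised posteriors:
  w_Bull·L_Bull = 0.07 × 0.117641 = 0.00823489
  w_Crisis·L_Crisis = 0.38 × 0.0868328 = 0.0329964
  w_Bear·L_Bear = 0.25 × 0.013257 = 0.00331425
  w_Neutral·L_Neutral = 0.30 × 5.14775e-10 = 1.54433e-10
Normaliser: 0.00823489 + 0.0329964 + 0.00331425 + 1.54433e-10 = 0.0445456
P(Regime Bull | x) = 0.00823489 / 0.0445456 ≈ 0.185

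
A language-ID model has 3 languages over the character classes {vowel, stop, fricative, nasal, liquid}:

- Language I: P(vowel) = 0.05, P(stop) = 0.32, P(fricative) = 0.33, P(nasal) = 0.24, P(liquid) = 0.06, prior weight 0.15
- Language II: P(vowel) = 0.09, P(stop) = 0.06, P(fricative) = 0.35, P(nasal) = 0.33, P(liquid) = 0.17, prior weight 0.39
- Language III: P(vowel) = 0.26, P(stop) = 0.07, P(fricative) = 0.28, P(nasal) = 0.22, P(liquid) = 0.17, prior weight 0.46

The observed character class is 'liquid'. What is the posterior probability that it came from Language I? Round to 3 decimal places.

By Bayes' theorem, P(k | x) = π_k f_k(x) / Σ_j π_j f_j(x).
Component likelihoods at x = 'liquid':
  L_I = P(liquid | comp) = 0.06
  L_II = P(liquid | comp) = 0.17
  L_III = P(liquid | comp) = 0.17
Weight by the priors:
  π_I·L_I = 0.15 × 0.06 = 0.009
  π_II·L_II = 0.39 × 0.17 = 0.0663
  π_III·L_III = 0.46 × 0.17 = 0.0782
Sum: 0.009 + 0.0663 + 0.0782 = 0.1535
P(Language I | 'liquid') ≈ 0.059

0.059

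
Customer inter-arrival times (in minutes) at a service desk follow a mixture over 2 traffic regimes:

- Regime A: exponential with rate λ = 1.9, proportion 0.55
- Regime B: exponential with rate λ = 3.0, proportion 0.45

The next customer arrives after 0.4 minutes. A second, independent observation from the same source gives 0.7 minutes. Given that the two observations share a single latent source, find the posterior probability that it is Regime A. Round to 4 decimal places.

0.6218

The responsibility of component k is P(Z=k) f_k(x) divided by Σ_j P(Z=j) f_j(x).
Since both observations come from the same component, the likelihood for component k is f_k(x₁)·f_k(x₂).
  L_A = [0.888566] × [0.502507] = 0.446511
  L_B = [0.903583] × [0.367369] = 0.331949
Prior × likelihood for each component:
  P(Z=A)·L_A = 0.55 × 0.446511 = 0.245581
  P(Z=B)·L_B = 0.45 × 0.331949 = 0.149377
Denominator: 0.245581 + 0.149377 = 0.394958
Responsibility of Regime A: 0.245581 / 0.394958 ≈ 0.6218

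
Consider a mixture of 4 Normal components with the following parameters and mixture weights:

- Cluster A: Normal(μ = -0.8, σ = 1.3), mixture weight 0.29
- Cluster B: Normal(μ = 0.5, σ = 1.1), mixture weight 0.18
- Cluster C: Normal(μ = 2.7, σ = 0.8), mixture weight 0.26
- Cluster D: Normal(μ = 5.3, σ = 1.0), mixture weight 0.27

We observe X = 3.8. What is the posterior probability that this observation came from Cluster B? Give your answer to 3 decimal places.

0.008

Apply Bayes' rule: the posterior for each component is proportional to its prior times its likelihood at x.
Component likelihoods at x = 3.8:
  f_A = (1/(1.3·√(2π)))·exp(−(3.8−-0.8)²/(2·1.3²)) = 0.306879·exp(-6.26036) = 0.000586312
  f_B = (1/(1.1·√(2π)))·exp(−(3.8−0.5)²/(2·1.1²)) = 0.362675·exp(-4.50000) = 0.00402895
  f_C = (1/(0.8·√(2π)))·exp(−(3.8−2.7)²/(2·0.8²)) = 0.498678·exp(-0.94531) = 0.193765
  f_D = (1/(1.0·√(2π)))·exp(−(3.8−5.3)²/(2·1.0²)) = 0.398942·exp(-1.12500) = 0.129518
Multiply by the mixture weights:
  π_A·f_A = 0.29 × 0.000586312 = 0.000170031
  π_B·f_B = 0.18 × 0.00402895 = 0.000725212
  π_C·f_C = 0.26 × 0.193765 = 0.050379
  π_D·f_D = 0.27 × 0.129518 = 0.0349698
Marginal: 0.000170031 + 0.000725212 + 0.050379 + 0.0349698 = 0.086244
P(Cluster B | 3.8) = 0.000725212 / 0.086244 ≈ 0.008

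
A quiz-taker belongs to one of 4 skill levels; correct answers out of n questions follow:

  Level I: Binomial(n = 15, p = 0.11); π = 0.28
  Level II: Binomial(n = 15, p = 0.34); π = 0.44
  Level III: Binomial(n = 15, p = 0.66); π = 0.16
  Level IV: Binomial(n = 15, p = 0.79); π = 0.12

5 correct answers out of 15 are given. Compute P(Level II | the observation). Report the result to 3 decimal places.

0.945

Posterior ∝ prior × likelihood, so P(k | x) ∝ w_k f_k(x); normalise over all components.
Binomial probabilities:
  p_I = C(15,5)·0.11^5·0.89^10 = 3003·1.61051e-05·0.311817 = 0.0150806
  p_II = C(15,5)·0.34^5·0.66^10 = 3003·0.00454354·0.0156834 = 0.213988
  p_III = C(15,5)·0.66^5·0.34^10 = 3003·0.125233·2.06438e-05 = 0.00776362
  p_IV = C(15,5)·0.79^5·0.21^10 = 3003·0.307706·1.66799e-07 = 0.000154129
Weight by the priors:
  w_I·p_I = 0.28 × 0.0150806 = 0.00422257
  w_II·p_II = 0.44 × 0.213988 = 0.0941547
  w_III·p_III = 0.16 × 0.00776362 = 0.00124218
  w_IV·p_IV = 0.12 × 0.000154129 = 1.84955e-05
Sum: 0.00422257 + 0.0941547 + 0.00124218 + 1.84955e-05 = 0.0996379
Responsibility of Level II: 0.0941547 / 0.0996379 ≈ 0.945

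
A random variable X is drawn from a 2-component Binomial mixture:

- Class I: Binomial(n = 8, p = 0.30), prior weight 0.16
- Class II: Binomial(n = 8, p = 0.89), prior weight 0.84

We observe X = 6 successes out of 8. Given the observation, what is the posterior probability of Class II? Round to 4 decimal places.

Posterior ∝ prior × likelihood, so P(k | x) ∝ w_k f_k(x); normalise over all components.
Evaluate each component's likelihood at the observed value:
  L_I = C(8,6)·0.30^6·0.70^2 = 28·0.000729·0.49 = 0.0100019
  L_II = C(8,6)·0.89^6·0.11^2 = 28·0.496981·0.0121 = 0.168377
Multiply by the mixture weights:
  w_I·L_I = 0.16 × 0.0100019 = 0.0016003
  w_II·L_II = 0.84 × 0.168377 = 0.141437
Normaliser: 0.0016003 + 0.141437 = 0.143037
So the posterior for Class II is 0.141437 / 0.143037 ≈ 0.9888.

0.9888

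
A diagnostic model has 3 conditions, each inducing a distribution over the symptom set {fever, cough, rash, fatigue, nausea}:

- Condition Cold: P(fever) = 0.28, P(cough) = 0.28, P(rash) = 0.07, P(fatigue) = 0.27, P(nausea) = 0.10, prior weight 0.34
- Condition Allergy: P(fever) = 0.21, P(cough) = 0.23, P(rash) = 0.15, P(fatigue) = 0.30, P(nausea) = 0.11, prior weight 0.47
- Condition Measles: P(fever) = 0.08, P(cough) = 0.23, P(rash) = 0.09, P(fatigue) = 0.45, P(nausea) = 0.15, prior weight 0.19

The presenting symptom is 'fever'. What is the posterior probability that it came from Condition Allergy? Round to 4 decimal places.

0.4720

The responsibility of component k is π_k f_k(x) divided by Σ_j π_j f_j(x).
Categorical probabilities:
  L_Cold = 0.28
  L_Allergy = 0.21
  L_Measles = 0.08
Weight by the priors:
  π_Cold·L_Cold = 0.34 × 0.28 = 0.0952
  π_Allergy·L_Allergy = 0.47 × 0.21 = 0.0987
  π_Measles·L_Measles = 0.19 × 0.08 = 0.0152
Sum: 0.0952 + 0.0987 + 0.0152 = 0.2091
P(Condition Allergy | 'fever') ≈ 0.4720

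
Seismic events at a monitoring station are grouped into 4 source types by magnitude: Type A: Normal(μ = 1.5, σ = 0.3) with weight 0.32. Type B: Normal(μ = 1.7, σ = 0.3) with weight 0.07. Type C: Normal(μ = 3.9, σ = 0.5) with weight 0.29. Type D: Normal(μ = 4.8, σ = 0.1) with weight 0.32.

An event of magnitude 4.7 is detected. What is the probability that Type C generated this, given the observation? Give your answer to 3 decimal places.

0.077

Apply Bayes' rule: the posterior for each component is proportional to its prior times its likelihood at x.
Component likelihoods at x = 4.7:
  p_A = (1/(0.3·√(2π)))·exp(−(4.7−1.5)²/(2·0.3²)) = 1.329808·exp(-56.88889) = 2.61372e-25
  p_B = (1/(0.3·√(2π)))·exp(−(4.7−1.7)²/(2·0.3²)) = 1.329808·exp(-50.00000) = 2.56487e-22
  p_C = (1/(0.5·√(2π)))·exp(−(4.7−3.9)²/(2·0.5²)) = 0.797885·exp(-1.28000) = 0.221842
  p_D = (1/(0.1·√(2π)))·exp(−(4.7−4.8)²/(2·0.1²)) = 3.989423·exp(-0.50000) = 2.41971
Multiply by the mixture weights:
  π_A·p_A = 0.32 × 2.61372e-25 = 8.36389e-26
  π_B·p_B = 0.07 × 2.56487e-22 = 1.79541e-23
  π_C·p_C = 0.29 × 0.221842 = 0.0643341
  π_D·p_D = 0.32 × 2.41971 = 0.774306
Marginal: 8.36389e-26 + 1.79541e-23 + 0.0643341 + 0.774306 = 0.83864
So the posterior for Type C is 0.0643341 / 0.83864 ≈ 0.077.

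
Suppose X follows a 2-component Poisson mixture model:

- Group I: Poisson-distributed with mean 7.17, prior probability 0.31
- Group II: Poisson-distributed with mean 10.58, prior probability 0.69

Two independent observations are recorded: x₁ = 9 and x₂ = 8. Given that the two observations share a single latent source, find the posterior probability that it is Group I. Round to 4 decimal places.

0.3557

The responsibility of component k is π_k f_k(x) divided by Σ_j π_j f_j(x).
Since both observations come from the same component, the likelihood for component k is f_k(x₁)·f_k(x₂).
  f_I = [e^(−7.17)·7.17^9/9! = 0.106174] × [0.133273] = 0.0141501
  f_II = [e^(−10.58)·10.58^9/9! = 0.116352] × [0.0989758] = 0.011516
Weight by the priors:
  π_I·f_I = 0.31 × 0.0141501 = 0.00438653
  π_II·f_II = 0.69 × 0.011516 = 0.00794604
Evidence: 0.00438653 + 0.00794604 = 0.0123326
P(Group I | x) = 0.00438653 / 0.0123326 ≈ 0.3557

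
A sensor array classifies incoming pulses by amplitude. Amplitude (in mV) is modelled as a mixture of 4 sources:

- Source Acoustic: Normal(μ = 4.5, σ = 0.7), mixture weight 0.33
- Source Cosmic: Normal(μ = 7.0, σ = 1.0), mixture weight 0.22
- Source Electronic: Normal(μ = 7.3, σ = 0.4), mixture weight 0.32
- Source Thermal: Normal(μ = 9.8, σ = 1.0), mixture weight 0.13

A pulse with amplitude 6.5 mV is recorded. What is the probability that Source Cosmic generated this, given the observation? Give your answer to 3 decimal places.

Apply Bayes' rule: the posterior for each component is proportional to its prior times its likelihood at x.
Normal densities:
  L_Acoustic = 0.00962014
  L_Cosmic = 0.352065
  L_Electronic = 0.134977
  L_Thermal = 0.00172257
Prior × likelihood for each component:
  w_Acoustic·L_Acoustic = 0.33 × 0.00962014 = 0.00317465
  w_Cosmic·L_Cosmic = 0.22 × 0.352065 = 0.0774544
  w_Electronic·L_Electronic = 0.32 × 0.134977 = 0.0431928
  w_Thermal·L_Thermal = 0.13 × 0.00172257 = 0.000223934
Denominator: 0.00317465 + 0.0774544 + 0.0431928 + 0.000223934 = 0.124046
So the posterior for Source Cosmic is 0.0774544 / 0.124046 ≈ 0.624.

0.624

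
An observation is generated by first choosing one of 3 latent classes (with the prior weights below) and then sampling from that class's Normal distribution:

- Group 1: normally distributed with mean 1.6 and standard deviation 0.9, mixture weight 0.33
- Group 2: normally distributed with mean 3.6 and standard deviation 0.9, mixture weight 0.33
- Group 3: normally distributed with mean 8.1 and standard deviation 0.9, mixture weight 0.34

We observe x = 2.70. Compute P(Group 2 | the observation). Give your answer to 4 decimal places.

P(component k | x) = π_k·f_k(x) / marginal(x), where marginal(x) = Σ_j π_j·f_j(x).
Component likelihoods at x = 2.70:
  p_1 = 0.210033
  p_2 = 0.268856
  p_3 = 6.75098e-09
Unnormalised posteriors:
  π_1·p_1 = 0.33 × 0.210033 = 0.0693108
  π_2·p_2 = 0.33 × 0.268856 = 0.0887226
  π_3·p_3 = 0.34 × 6.75098e-09 = 2.29533e-09
Marginal: 0.0693108 + 0.0887226 + 2.29533e-09 = 0.158033
P(Group 2 | data) = 0.0887226 / 0.158033 ≈ 0.5614

0.5614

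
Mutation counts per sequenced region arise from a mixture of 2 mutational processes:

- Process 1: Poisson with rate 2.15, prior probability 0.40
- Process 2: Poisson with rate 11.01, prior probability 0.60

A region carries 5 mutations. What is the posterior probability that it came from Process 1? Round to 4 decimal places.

P(component k | x) = w_k·f_k(x) / marginal(x), where marginal(x) = Σ_j w_j·f_j(x).
Evaluate each component's likelihood at the observed value:
  L_1 = 0.0445942
  L_2 = 0.0222932
Multiply by the mixture weights:
  w_1·L_1 = 0.40 × 0.0445942 = 0.0178377
  w_2·L_2 = 0.60 × 0.0222932 = 0.0133759
Evidence: 0.0178377 + 0.0133759 = 0.0312136
P(Process 1 | data) ≈ 0.5715

0.5715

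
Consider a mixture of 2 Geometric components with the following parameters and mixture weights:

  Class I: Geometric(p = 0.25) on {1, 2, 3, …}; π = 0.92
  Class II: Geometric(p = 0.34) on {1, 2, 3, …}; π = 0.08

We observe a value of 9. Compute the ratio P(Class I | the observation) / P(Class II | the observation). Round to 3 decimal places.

23.512

Only the two components matter; the odds are (P(Z=i) f_i(x)) / (P(Z=j) f_j(x)).
Component likelihoods at x = 9:
  L_I = 0.0250282
  L_II = 0.0122414
Odds = (0.92/0.08) × (0.0250282/0.0122414) = 11.5 × 2.04456 ≈ 23.512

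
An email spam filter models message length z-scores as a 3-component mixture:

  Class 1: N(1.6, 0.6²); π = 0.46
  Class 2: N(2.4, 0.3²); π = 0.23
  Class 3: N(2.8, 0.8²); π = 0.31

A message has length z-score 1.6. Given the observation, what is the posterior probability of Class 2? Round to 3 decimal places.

Apply Bayes' rule: the posterior for each component is proportional to its prior times its likelihood at x.
Evaluate each component's likelihood at the observed value:
  L_1 = (1/(0.6·√(2π)))·exp(−(1.6−1.6)²/(2·0.6²)) = 0.664904·exp(-0.00000) = 0.664904
  L_2 = (1/(0.3·√(2π)))·exp(−(1.6−2.4)²/(2·0.3²)) = 1.329808·exp(-3.55556) = 0.0379866
  L_3 = (1/(0.8·√(2π)))·exp(−(1.6−2.8)²/(2·0.8²)) = 0.498678·exp(-1.12500) = 0.161897
Unnormalised posteriors:
  P(Z=1)·L_1 = 0.46 × 0.664904 = 0.305856
  P(Z=2)·L_2 = 0.23 × 0.0379866 = 0.00873692
  P(Z=3)·L_3 = 0.31 × 0.161897 = 0.0501881
Denominator: 0.305856 + 0.00873692 + 0.0501881 = 0.364781
P(Class 2 | the observation) ≈ 0.024

0.024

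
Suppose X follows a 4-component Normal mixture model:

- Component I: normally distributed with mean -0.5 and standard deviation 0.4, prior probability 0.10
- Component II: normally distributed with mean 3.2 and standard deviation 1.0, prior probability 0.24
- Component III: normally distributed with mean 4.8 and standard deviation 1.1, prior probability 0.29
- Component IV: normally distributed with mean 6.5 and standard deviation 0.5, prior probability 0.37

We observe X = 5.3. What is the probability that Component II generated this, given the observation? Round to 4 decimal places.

Posterior ∝ prior × likelihood, so P(k | x) ∝ π_k f_k(x); normalise over all components.
Component likelihoods at x = 5.3:
  p_I = 2.20619e-46
  p_II = 0.0439836
  p_III = 0.327079
  p_IV = 0.0447891
Prior × likelihood for each component:
  π_I·p_I = 0.10 × 2.20619e-46 = 2.20619e-47
  π_II·p_II = 0.24 × 0.0439836 = 0.0105561
  π_III·p_III = 0.29 × 0.327079 = 0.0948528
  π_IV·p_IV = 0.37 × 0.0447891 = 0.016572
Denominator: 2.20619e-47 + 0.0105561 + 0.0948528 + 0.016572 = 0.121981
P(Component II | 5.3) ≈ 0.0865

0.0865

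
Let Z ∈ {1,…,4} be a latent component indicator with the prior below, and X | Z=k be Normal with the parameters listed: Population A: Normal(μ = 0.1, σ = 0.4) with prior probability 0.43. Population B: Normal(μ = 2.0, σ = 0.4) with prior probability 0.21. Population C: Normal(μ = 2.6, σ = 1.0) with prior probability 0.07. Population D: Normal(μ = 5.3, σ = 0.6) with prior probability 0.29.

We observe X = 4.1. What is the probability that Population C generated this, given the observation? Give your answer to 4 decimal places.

P(component k | x) = P(Z=k)·f_k(x) / marginal(x), where marginal(x) = Σ_j P(Z=j)·f_j(x).
Normal densities:
  L_A = (1/(0.4·√(2π)))·exp(−(4.1−0.1)²/(2·0.4²)) = 0.997356·exp(-50.00000) = 1.92365e-22
  L_B = (1/(0.4·√(2π)))·exp(−(4.1−2.0)²/(2·0.4²)) = 0.997356·exp(-13.78125) = 1.03212e-06
  L_C = (1/(1.0·√(2π)))·exp(−(4.1−2.6)²/(2·1.0²)) = 0.398942·exp(-1.12500) = 0.129518
  L_D = (1/(0.6·√(2π)))·exp(−(4.1−5.3)²/(2·0.6²)) = 0.664904·exp(-2.00000) = 0.0899849
Unnormalised posteriors:
  P(Z=A)·L_A = 0.43 × 1.92365e-22 = 8.27169e-23
  P(Z=B)·L_B = 0.21 × 1.03212e-06 = 2.16745e-07
  P(Z=C)·L_C = 0.07 × 0.129518 = 0.00906623
  P(Z=D)·L_D = 0.29 × 0.0899849 = 0.0260956
Evidence: 8.27169e-23 + 2.16745e-07 + 0.00906623 + 0.0260956 = 0.0351621
So the posterior for Population C is 0.00906623 / 0.0351621 ≈ 0.2578.

0.2578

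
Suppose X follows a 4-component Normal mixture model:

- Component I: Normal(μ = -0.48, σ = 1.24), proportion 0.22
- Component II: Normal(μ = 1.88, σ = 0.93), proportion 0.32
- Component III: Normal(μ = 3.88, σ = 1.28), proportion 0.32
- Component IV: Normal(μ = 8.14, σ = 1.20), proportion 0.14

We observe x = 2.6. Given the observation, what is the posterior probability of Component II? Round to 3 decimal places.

0.615

P(component k | x) = P(Z=k)·f_k(x) / marginal(x), where marginal(x) = Σ_j P(Z=j)·f_j(x).
Evaluate each component's likelihood at the observed value:
  f_I = (1/(1.24·√(2π)))·exp(−(2.6−-0.48)²/(2·1.24²)) = 0.321728·exp(-3.08481) = 0.0147154
  f_II = (1/(0.93·√(2π)))·exp(−(2.6−1.88)²/(2·0.93²)) = 0.428970·exp(-0.29969) = 0.317888
  f_III = (1/(1.28·√(2π)))·exp(−(2.6−3.88)²/(2·1.28²)) = 0.311674·exp(-0.50000) = 0.18904
  f_IV = (1/(1.20·√(2π)))·exp(−(2.6−8.14)²/(2·1.20²)) = 0.332452·exp(-10.65681) = 7.82595e-06
Unnormalised posteriors:
  P(Z=I)·f_I = 0.22 × 0.0147154 = 0.0032374
  P(Z=II)·f_II = 0.32 × 0.317888 = 0.101724
  P(Z=III)·f_III = 0.32 × 0.18904 = 0.0604927
  P(Z=IV)·f_IV = 0.14 × 7.82595e-06 = 1.09563e-06
Normaliser: 0.0032374 + 0.101724 + 0.0604927 + 1.09563e-06 = 0.165455
So the posterior for Component II is 0.101724 / 0.165455 ≈ 0.615.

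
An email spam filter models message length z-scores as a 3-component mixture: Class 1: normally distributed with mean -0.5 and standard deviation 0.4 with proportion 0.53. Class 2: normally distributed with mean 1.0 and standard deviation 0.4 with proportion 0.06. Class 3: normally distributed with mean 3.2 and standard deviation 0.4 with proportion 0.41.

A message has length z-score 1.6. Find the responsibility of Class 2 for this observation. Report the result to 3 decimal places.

0.993

By Bayes' theorem, P(k | x) = π_k f_k(x) / Σ_j π_j f_j(x).
Evaluate each component's likelihood at the observed value:
  L_1 = 1.03212e-06
  L_2 = 0.323794
  L_3 = 0.000334576
Weight by the priors:
  π_1·L_1 = 0.53 × 1.03212e-06 = 5.47022e-07
  π_2·L_2 = 0.06 × 0.323794 = 0.0194276
  π_3·L_3 = 0.41 × 0.000334576 = 0.000137176
Evidence: 5.47022e-07 + 0.0194276 + 0.000137176 = 0.0195654
P(Class 2 | x) ≈ 0.993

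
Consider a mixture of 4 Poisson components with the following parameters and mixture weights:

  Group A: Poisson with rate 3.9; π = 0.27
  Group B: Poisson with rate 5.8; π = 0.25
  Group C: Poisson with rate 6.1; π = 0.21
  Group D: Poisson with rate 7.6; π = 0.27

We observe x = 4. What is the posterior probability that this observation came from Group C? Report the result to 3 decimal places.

P(component k | x) = w_k·f_k(x) / marginal(x), where marginal(x) = Σ_j w_j·f_j(x).
Poisson probabilities:
  f_A = 0.195119
  f_B = 0.142755
  f_C = 0.129393
  f_D = 0.0695673
Weight by the priors:
  w_A·f_A = 0.27 × 0.195119 = 0.052682
  w_B·f_B = 0.25 × 0.142755 = 0.0356889
  w_C·f_C = 0.21 × 0.129393 = 0.0271726
  w_D·f_D = 0.27 × 0.0695673 = 0.0187832
Sum: 0.052682 + 0.0356889 + 0.0271726 + 0.0187832 = 0.134327
So the posterior for Group C is 0.0271726 / 0.134327 ≈ 0.202.

0.202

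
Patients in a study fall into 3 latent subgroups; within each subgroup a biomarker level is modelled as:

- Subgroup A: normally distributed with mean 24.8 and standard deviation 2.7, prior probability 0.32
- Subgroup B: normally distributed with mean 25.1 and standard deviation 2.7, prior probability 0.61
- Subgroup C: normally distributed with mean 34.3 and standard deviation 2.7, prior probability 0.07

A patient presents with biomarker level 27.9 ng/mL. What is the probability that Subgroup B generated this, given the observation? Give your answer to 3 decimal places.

By Bayes' theorem, P(k | x) = P(Z=k) f_k(x) / Σ_j P(Z=j) f_j(x).
Normal densities:
  L_A = (1/(2.7·√(2π)))·exp(−(27.9−24.8)²/(2·2.7²)) = 0.147756·exp(-0.65912) = 0.0764352
  L_B = (1/(2.7·√(2π)))·exp(−(27.9−25.1)²/(2·2.7²)) = 0.147756·exp(-0.53772) = 0.0863011
  L_C = (1/(2.7·√(2π)))·exp(−(27.9−34.3)²/(2·2.7²)) = 0.147756·exp(-2.80933) = 0.00890165
Prior × likelihood for each component:
  P(Z=A)·L_A = 0.32 × 0.0764352 = 0.0244593
  P(Z=B)·L_B = 0.61 × 0.0863011 = 0.0526437
  P(Z=C)·L_C = 0.07 × 0.00890165 = 0.000623116
Sum: 0.0244593 + 0.0526437 + 0.000623116 = 0.077726
So the posterior for Subgroup B is 0.0526437 / 0.077726 ≈ 0.677.

0.677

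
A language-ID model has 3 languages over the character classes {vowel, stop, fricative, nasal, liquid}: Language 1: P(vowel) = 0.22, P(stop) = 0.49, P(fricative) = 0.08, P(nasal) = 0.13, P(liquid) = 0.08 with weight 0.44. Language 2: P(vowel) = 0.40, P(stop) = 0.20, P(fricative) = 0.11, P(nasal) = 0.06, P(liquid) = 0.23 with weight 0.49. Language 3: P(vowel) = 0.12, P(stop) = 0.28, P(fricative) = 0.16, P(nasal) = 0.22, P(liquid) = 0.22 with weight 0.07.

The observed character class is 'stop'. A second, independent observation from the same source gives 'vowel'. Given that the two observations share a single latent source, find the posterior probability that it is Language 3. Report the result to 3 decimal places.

Apply Bayes' rule: the posterior for each component is proportional to its prior times its likelihood at x.
Since both observations come from the same component, the likelihood for component k is f_k(x₁)·f_k(x₂).
  f_1 = [0.49] × [0.22] = 0.1078
  f_2 = [0.2] × [0.4] = 0.08
  f_3 = [0.28] × [0.12] = 0.0336
Multiply by the mixture weights:
  π_1·f_1 = 0.44 × 0.1078 = 0.047432
  π_2·f_2 = 0.49 × 0.08 = 0.0392
  π_3·f_3 = 0.07 × 0.0336 = 0.002352
Sum: 0.047432 + 0.0392 + 0.002352 = 0.088984
P(Language 3 | x) ≈ 0.026

0.026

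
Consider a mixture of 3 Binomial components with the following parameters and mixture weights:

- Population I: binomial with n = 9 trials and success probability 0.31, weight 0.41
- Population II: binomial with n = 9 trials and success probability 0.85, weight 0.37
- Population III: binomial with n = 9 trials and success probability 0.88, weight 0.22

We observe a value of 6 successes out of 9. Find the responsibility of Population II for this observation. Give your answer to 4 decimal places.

0.6140

P(component k | x) = w_k·f_k(x) / marginal(x), where marginal(x) = Σ_j w_j·f_j(x).
Binomial probabilities:
  p_I = 0.0244904
  p_II = 0.106922
  p_III = 0.0674092
Prior × likelihood for each component:
  w_I·p_I = 0.41 × 0.0244904 = 0.0100411
  w_II·p_II = 0.37 × 0.106922 = 0.0395611
  w_III·p_III = 0.22 × 0.0674092 = 0.01483
Normaliser: 0.0100411 + 0.0395611 + 0.01483 = 0.0644322
P(Population II | x) ≈ 0.6140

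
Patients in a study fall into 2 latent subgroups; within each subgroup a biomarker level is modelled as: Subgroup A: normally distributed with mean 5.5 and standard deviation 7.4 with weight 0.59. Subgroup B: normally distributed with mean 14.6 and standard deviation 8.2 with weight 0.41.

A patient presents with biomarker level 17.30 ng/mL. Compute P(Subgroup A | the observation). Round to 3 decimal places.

The responsibility of component k is P(Z=k) f_k(x) divided by Σ_j P(Z=j) f_j(x).
Evaluate each component's likelihood at the observed value:
  L_A = 0.0151193
  L_B = 0.0460844
Unnormalised posteriors:
  P(Z=A)·L_A = 0.59 × 0.0151193 = 0.00892038
  P(Z=B)·L_B = 0.41 × 0.0460844 = 0.0188946
Denominator: 0.00892038 + 0.0188946 = 0.027815
So the posterior for Subgroup A is 0.00892038 / 0.027815 ≈ 0.321.

0.321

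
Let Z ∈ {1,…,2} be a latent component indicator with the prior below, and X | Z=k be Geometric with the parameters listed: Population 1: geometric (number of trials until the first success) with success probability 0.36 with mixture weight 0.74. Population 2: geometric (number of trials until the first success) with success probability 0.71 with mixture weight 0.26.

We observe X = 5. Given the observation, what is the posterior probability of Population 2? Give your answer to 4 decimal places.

Posterior ∝ prior × likelihood, so P(k | x) ∝ P(Z=k) f_k(x); normalise over all components.
Geometric probabilities:
  p_1 = 0.36·(1−0.36)^4 = 0.36·0.167772 = 0.060398
  p_2 = 0.71·(1−0.71)^4 = 0.71·0.00707281 = 0.0050217
Prior × likelihood for each component:
  P(Z=1)·p_1 = 0.74 × 0.060398 = 0.0446945
  P(Z=2)·p_2 = 0.26 × 0.0050217 = 0.00130564
Denominator: 0.0446945 + 0.00130564 = 0.0460001
Responsibility of Population 2: 0.00130564 / 0.0460001 ≈ 0.0284

0.0284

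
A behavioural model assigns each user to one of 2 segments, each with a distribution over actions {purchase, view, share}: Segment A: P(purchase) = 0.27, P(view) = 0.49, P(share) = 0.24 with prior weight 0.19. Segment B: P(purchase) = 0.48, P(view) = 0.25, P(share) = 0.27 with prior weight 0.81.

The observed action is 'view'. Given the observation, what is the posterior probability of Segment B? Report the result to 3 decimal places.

0.685

Apply Bayes' rule: the posterior for each component is proportional to its prior times its likelihood at x.
Component likelihoods at x = 'view':
  f_A = P(view | comp) = 0.49
  f_B = P(view | comp) = 0.25
Unnormalised posteriors:
  P(Z=A)·f_A = 0.19 × 0.49 = 0.0931
  P(Z=B)·f_B = 0.81 × 0.25 = 0.2025
Denominator: 0.0931 + 0.2025 = 0.2956
Responsibility of Segment B: 0.2025 / 0.2956 ≈ 0.685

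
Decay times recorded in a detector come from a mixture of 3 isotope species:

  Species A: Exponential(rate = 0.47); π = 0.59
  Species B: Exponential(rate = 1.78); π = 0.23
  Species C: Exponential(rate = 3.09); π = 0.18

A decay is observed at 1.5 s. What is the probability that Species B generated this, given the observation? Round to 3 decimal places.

Posterior ∝ prior × likelihood, so P(k | x) ∝ P(Z=k) f_k(x); normalise over all components.
Component likelihoods at x = 1.5 s:
  f_A = 0.47·e^(−0.47·1.5) = 0.47·e^(−0.7050) = 0.232231
  f_B = 1.78·e^(−1.78·1.5) = 1.78·e^(−2.6700) = 0.123269
  f_C = 3.09·e^(−3.09·1.5) = 3.09·e^(−4.6350) = 0.0299919
Unnormalised posteriors:
  P(Z=A)·f_A = 0.59 × 0.232231 = 0.137016
  P(Z=B)·f_B = 0.23 × 0.123269 = 0.0283519
  P(Z=C)·f_C = 0.18 × 0.0299919 = 0.00539854
Marginal: 0.137016 + 0.0283519 + 0.00539854 = 0.170767
P(Species B | x) ≈ 0.166

0.166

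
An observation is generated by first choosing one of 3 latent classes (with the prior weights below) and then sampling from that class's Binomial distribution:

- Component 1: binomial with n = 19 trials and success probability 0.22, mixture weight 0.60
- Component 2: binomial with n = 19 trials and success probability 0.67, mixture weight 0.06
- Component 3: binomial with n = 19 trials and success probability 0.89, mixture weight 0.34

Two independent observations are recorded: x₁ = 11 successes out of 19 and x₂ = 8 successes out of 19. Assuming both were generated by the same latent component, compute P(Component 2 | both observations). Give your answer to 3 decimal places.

0.925

Posterior ∝ prior × likelihood, so P(k | x) ∝ P(Z=k) f_k(x); normalise over all components.
Since both observations come from the same component, the likelihood for component k is f_k(x₁)·f_k(x₂).
  L_1 = [C(19,11)·0.22^11·0.78^8 = 75582·5.84318e-08·0.137011 = 0.000605097] × [0.0269675] = 1.63179e-05
  L_2 = [C(19,11)·0.67^11·0.33^8 = 75582·0.012213·0.000140641 = 0.129823] × [0.0155121] = 0.00201383
  L_3 = [C(19,11)·0.89^11·0.11^8 = 75582·0.277517·2.14359e-08 = 0.000449624] × [8.48903e-07] = 3.81687e-10
Weight by the priors:
  P(Z=1)·L_1 = 0.60 × 1.63179e-05 = 9.79076e-06
  P(Z=2)·L_2 = 0.06 × 0.00201383 = 0.00012083
  P(Z=3)·L_3 = 0.34 × 3.81687e-10 = 1.29774e-10
Sum: 9.79076e-06 + 0.00012083 + 1.29774e-10 = 0.000130621
Responsibility of Component 2: 0.00012083 / 0.000130621 ≈ 0.925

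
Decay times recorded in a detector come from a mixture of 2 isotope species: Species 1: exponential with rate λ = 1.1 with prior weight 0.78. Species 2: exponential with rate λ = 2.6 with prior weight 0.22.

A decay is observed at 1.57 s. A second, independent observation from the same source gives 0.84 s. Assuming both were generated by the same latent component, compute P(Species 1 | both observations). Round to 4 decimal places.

By Bayes' theorem, P(k | x) = P(Z=k) f_k(x) / Σ_j P(Z=j) f_j(x).
Since both observations come from the same component, the likelihood for component k is f_k(x₁)·f_k(x₂).
  p_1 = [1.1·e^(−1.1·1.57) = 1.1·e^(−1.7270) = 0.195599] × [0.436621] = 0.0854025
  p_2 = [2.6·e^(−2.6·1.57) = 2.6·e^(−4.0820) = 0.0438716] × [0.292735] = 0.0128427
Multiply by the mixture weights:
  P(Z=1)·p_1 = 0.78 × 0.0854025 = 0.066614
  P(Z=2)·p_2 = 0.22 × 0.0128427 = 0.0028254
Marginal: 0.066614 + 0.0028254 = 0.0694394
So the posterior for Species 1 is 0.066614 / 0.0694394 ≈ 0.9593.

0.9593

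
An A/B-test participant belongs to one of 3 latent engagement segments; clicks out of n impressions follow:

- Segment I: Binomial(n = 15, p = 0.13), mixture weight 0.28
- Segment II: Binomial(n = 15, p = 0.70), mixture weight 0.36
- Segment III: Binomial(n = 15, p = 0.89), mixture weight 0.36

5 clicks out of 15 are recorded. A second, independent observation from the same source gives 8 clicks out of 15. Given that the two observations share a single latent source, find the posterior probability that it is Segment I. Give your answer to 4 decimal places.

0.0173

By Bayes' theorem, P(k | x) = π_k f_k(x) / Σ_j π_j f_j(x).
Since both observations come from the same component, the likelihood for component k is f_k(x₁)·f_k(x₂).
  p_I = [0.027699] × [0.00019803] = 5.48523e-06
  p_II = [0.00298029] × [0.08113] = 0.000241791
  p_III = [4.34943e-07] × [0.000493648] = 2.14709e-10
Multiply by the mixture weights:
  π_I·p_I = 0.28 × 5.48523e-06 = 1.53586e-06
  π_II·p_II = 0.36 × 0.000241791 = 8.70447e-05
  π_III·p_III = 0.36 × 2.14709e-10 = 7.72951e-11
Normaliser: 1.53586e-06 + 8.70447e-05 + 7.72951e-11 = 8.85806e-05
So the posterior for Segment I is 1.53586e-06 / 8.85806e-05 ≈ 0.0173.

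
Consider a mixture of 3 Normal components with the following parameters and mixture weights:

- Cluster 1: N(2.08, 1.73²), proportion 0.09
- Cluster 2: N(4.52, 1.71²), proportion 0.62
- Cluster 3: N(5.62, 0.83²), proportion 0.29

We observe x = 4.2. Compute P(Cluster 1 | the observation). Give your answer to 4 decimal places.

0.0532

P(component k | x) = w_k·f_k(x) / marginal(x), where marginal(x) = Σ_j w_j·f_j(x).
Evaluate each component's likelihood at the observed value:
  f_1 = 0.108837
  f_2 = 0.22925
  f_3 = 0.111236
Prior × likelihood for each component:
  w_1·f_1 = 0.09 × 0.108837 = 0.00979533
  w_2·f_2 = 0.62 × 0.22925 = 0.142135
  w_3·f_3 = 0.29 × 0.111236 = 0.0322584
Denominator: 0.00979533 + 0.142135 + 0.0322584 = 0.184189
P(Cluster 1 | x) ≈ 0.0532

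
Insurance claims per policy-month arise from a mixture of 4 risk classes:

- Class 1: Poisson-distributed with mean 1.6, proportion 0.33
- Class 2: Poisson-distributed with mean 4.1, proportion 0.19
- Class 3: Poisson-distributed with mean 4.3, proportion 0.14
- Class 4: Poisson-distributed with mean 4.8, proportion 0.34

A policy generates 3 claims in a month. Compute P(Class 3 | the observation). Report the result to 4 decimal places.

0.1589

P(component k | x) = π_k·f_k(x) / marginal(x), where marginal(x) = Σ_j π_j·f_j(x).
Evaluate each component's likelihood at the observed value:
  f_1 = 0.137828
  f_2 = 0.190368
  f_3 = 0.179799
  f_4 = 0.151691
Unnormalised posteriors:
  π_1·f_1 = 0.33 × 0.137828 = 0.0454832
  π_2·f_2 = 0.19 × 0.190368 = 0.0361698
  π_3·f_3 = 0.14 × 0.179799 = 0.0251719
  π_4·f_4 = 0.34 × 0.151691 = 0.0515748
Denominator: 0.0454832 + 0.0361698 + 0.0251719 + 0.0515748 = 0.1584
So the posterior for Class 3 is 0.0251719 / 0.1584 ≈ 0.1589.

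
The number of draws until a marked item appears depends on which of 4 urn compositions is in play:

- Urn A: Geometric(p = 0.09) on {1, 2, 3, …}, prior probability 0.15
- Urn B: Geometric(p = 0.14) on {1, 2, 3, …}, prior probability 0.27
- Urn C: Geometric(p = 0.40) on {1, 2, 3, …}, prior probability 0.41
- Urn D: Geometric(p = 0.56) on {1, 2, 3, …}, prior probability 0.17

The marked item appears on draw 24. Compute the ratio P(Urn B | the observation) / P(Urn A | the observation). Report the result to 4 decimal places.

0.7633

Since P(k|x) ∝ P(Z=k) f_k(x), the posterior odds are P(Z=i) f_i(x) / (P(Z=j) f_j(x)).
Component likelihoods at x = 24:
  f_A = 0.09·(1−0.09)^23 = 0.09·0.114275 = 0.0102848
  f_B = 0.14·(1−0.14)^23 = 0.14·0.0311505 = 0.00436106
  f_C = 0.40·(1−0.40)^23 = 0.40·7.8973e-06 = 3.15892e-06
  f_D = 0.56·(1−0.56)^23 = 0.56·6.30103e-09 = 3.52858e-09
Posterior odds = (P(Z=B)·f_B) / (P(Z=A)·f_A) = (0.27·0.00436106) / (0.15·0.0102848) = 0.00117749 / 0.00154272 ≈ 0.7633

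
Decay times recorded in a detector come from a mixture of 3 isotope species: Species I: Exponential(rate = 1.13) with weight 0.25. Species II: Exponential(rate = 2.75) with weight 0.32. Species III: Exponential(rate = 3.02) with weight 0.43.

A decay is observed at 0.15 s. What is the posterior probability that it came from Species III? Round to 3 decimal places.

Posterior ∝ prior × likelihood, so P(k | x) ∝ w_k f_k(x); normalise over all components.
Component likelihoods at x = 0.15 s:
  L_I = 0.953818
  L_II = 1.82048
  L_III = 1.91987
Multiply by the mixture weights:
  w_I·L_I = 0.25 × 0.953818 = 0.238455
  w_II·L_II = 0.32 × 1.82048 = 0.582554
  w_III·L_III = 0.43 × 1.91987 = 0.825544
Marginal: 0.238455 + 0.582554 + 0.825544 = 1.64655
P(Species III | x) ≈ 0.501

0.501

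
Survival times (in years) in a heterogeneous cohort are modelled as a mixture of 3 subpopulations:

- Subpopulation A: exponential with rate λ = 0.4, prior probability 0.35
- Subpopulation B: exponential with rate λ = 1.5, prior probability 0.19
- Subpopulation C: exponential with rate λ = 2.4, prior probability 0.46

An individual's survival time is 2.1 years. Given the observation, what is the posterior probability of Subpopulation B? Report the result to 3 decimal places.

The responsibility of component k is π_k f_k(x) divided by Σ_j π_j f_j(x).
Exponential densities:
  f_A = 0.4·e^(−0.4·2.1) = 0.4·e^(−0.8400) = 0.172684
  f_B = 1.5·e^(−1.5·2.1) = 1.5·e^(−3.1500) = 0.0642782
  f_C = 2.4·e^(−2.4·2.1) = 2.4·e^(−5.0400) = 0.015537
Unnormalised posteriors:
  π_A·f_A = 0.35 × 0.172684 = 0.0604395
  π_B·f_B = 0.19 × 0.0642782 = 0.0122129
  π_C·f_C = 0.46 × 0.015537 = 0.00714702
Denominator: 0.0604395 + 0.0122129 + 0.00714702 = 0.0797993
So the posterior for Subpopulation B is 0.0122129 / 0.0797993 ≈ 0.153.

0.153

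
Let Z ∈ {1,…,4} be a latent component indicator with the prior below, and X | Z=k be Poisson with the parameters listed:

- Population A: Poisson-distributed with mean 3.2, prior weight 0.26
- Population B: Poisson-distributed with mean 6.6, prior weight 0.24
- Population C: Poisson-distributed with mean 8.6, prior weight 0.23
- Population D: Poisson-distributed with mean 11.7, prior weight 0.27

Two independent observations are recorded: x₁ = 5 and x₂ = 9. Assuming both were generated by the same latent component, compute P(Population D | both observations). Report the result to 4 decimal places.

Apply Bayes' rule: the posterior for each component is proportional to its prior times its likelihood at x.
Since both observations come from the same component, the likelihood for component k is f_k(x₁)·f_k(x₂).
  L_A = [e^(−3.2)·3.2^5/5! = 0.113979] × [0.00395225] = 0.000450475
  L_B = [e^(−6.6)·6.6^5/5! = 0.141969] × [0.0890818] = 0.0126469
  L_C = [e^(−8.6)·8.6^5/5! = 0.0721736] × [0.130554] = 0.00942256
  L_D = [e^(−11.7)·11.7^5/5! = 0.0151531] × [0.0938997] = 0.00142288
Prior × likelihood for each component:
  P(Z=A)·L_A = 0.26 × 0.000450475 = 0.000117124
  P(Z=B)·L_B = 0.24 × 0.0126469 = 0.00303525
  P(Z=C)·L_C = 0.23 × 0.00942256 = 0.00216719
  P(Z=D)·L_D = 0.27 × 0.00142288 = 0.000384176
Normaliser: 0.000117124 + 0.00303525 + 0.00216719 + 0.000384176 = 0.00570374
P(Population D | x) = 0.000384176 / 0.00570374 ≈ 0.0674

0.0674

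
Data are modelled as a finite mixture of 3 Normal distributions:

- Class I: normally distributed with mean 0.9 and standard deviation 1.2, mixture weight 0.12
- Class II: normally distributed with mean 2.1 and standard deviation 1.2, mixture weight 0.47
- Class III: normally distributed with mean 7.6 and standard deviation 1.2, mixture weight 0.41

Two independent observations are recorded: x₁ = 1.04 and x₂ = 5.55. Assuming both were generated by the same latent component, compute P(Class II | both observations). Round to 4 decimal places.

Posterior ∝ prior × likelihood, so P(k | x) ∝ w_k f_k(x); normalise over all components.
Since both observations come from the same component, the likelihood for component k is f_k(x₁)·f_k(x₂).
  f_I = [(1/(1.2·√(2π)))·exp(−(1.04−0.9)²/(2·1.2²)) = 0.332452·exp(-0.00681) = 0.330197] × [0.000182443] = 6.02422e-05
  f_II = [(1/(1.2·√(2π)))·exp(−(1.04−2.1)²/(2·1.2²)) = 0.332452·exp(-0.39014) = 0.225058] × [0.00533177] = 0.00119995
  f_III = [(1/(1.2·√(2π)))·exp(−(1.04−7.6)²/(2·1.2²)) = 0.332452·exp(-14.94222) = 1.07747e-07] × [0.0772691] = 8.32549e-09
Prior × likelihood for each component:
  w_I·f_I = 0.12 × 6.02422e-05 = 7.22906e-06
  w_II·f_II = 0.47 × 0.00119995 = 0.000563979
  w_III·f_III = 0.41 × 8.32549e-09 = 3.41345e-09
Normaliser: 7.22906e-06 + 0.000563979 + 3.41345e-09 = 0.000571211
So the posterior for Class II is 0.000563979 / 0.000571211 ≈ 0.9873.

0.9873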